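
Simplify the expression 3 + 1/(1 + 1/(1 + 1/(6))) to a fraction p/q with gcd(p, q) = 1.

Collapse the nested fraction from the inside out:
Start with 6.
1 + 1/(6/1) = 1 + 1/6 = 7/6
1 + 1/(7/6) = 1 + 6/7 = 13/7
3 + 1/(13/7) = 3 + 7/13 = 46/13

46/13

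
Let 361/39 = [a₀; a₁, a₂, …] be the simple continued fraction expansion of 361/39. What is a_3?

Apply division with remainder until the remainder is 0:
⌊361/39⌋ = 9, remainder 10
⌊39/10⌋ = 3, remainder 9
⌊10/9⌋ = 1, remainder 1
⌊9/1⌋ = 9, remainder 0

9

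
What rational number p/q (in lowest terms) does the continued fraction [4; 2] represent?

9/2

Start with 2.
4 + 1/(2/1) = 4 + 1/2 = 9/2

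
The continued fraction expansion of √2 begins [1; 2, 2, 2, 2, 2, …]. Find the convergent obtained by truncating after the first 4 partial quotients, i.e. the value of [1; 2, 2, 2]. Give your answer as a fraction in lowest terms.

Start with 2.
2 + 1/(2/1) = 2 + 1/2 = 5/2
2 + 1/(5/2) = 2 + 2/5 = 12/5
1 + 1/(12/5) = 1 + 5/12 = 17/12

17/12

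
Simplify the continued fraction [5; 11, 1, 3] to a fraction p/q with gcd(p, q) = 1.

a_0 = 5: 5/1
a_1 = 11: 56/11
a_2 = 1: 61/12
a_3 = 3: 239/47

239/47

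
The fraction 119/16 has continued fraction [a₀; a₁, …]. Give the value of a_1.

2

119 = 7·16 + 7, so a_0 = 7
16 = 2·7 + 2, so a_1 = 2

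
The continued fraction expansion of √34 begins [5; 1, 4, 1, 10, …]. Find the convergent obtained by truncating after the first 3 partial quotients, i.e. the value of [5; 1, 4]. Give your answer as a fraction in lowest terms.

29/5

Start with 4.
1 + 1/(4/1) = 1 + 1/4 = 5/4
5 + 1/(5/4) = 5 + 4/5 = 29/5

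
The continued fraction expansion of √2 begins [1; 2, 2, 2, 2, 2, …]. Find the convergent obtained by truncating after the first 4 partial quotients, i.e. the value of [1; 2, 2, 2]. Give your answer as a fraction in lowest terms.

17/12

a_0 = 1: 1/1
a_1 = 2: 3/2
a_2 = 2: 7/5
a_3 = 2: 17/12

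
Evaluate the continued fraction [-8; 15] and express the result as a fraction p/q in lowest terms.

-119/15

Work from the innermost term outward:
Start with 15.
-8 + 1/(15/1) = -8 + 1/15 = -119/15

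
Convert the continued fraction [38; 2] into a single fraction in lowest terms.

77/2

a_0 = 38: 38/1
a_1 = 2: 77/2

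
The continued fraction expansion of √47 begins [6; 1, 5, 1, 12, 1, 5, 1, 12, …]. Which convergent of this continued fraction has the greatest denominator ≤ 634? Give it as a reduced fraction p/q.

3942/575

a_0 = 6: 6/1  (≤ bound)
a_1 = 1: 7/1  (≤ bound)
a_2 = 5: 41/6  (≤ bound)
a_3 = 1: 48/7  (≤ bound)
a_4 = 12: 617/90  (≤ bound)
a_5 = 1: 665/97  (≤ bound)
a_6 = 5: 3942/575  (≤ bound)
a_7 = 1: 4607/672  (> 634, stop)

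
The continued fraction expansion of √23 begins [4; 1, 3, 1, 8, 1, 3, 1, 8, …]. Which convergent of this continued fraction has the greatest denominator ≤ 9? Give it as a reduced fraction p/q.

24/5

a_0 = 4: 4/1  (≤ bound)
a_1 = 1: 5/1  (≤ bound)
a_2 = 3: 19/4  (≤ bound)
a_3 = 1: 24/5  (≤ bound)
a_4 = 8: 211/44  (> 9, stop)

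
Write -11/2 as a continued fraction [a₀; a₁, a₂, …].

⌊-11/2⌋ = -6, remainder 1
⌊2/1⌋ = 2, remainder 0

[-6; 2]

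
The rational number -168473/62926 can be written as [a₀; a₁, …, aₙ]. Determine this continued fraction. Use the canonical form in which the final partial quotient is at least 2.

-168473 = -3·62926 + 20305, so a_0 = -3
62926 = 3·20305 + 2011, so a_1 = 3
20305 = 10·2011 + 195, so a_2 = 10
2011 = 10·195 + 61, so a_3 = 10
195 = 3·61 + 12, so a_4 = 3
61 = 5·12 + 1, so a_5 = 5
12 = 12·1 + 0, so a_6 = 12

[-3; 3, 10, 10, 3, 5, 12]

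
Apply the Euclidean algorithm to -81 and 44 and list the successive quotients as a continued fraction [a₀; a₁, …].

[-2; 6, 3, 2]

-81 = -2·44 + 7, so a_0 = -2
44 = 6·7 + 2, so a_1 = 6
7 = 3·2 + 1, so a_2 = 3
2 = 2·1 + 0, so a_3 = 2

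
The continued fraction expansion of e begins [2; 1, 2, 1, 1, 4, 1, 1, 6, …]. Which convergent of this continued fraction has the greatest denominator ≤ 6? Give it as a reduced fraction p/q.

11/4

List convergents until the denominator exceeds the bound:
a_0 = 2: 2/1  (≤ bound)
a_1 = 1: 3/1  (≤ bound)
a_2 = 2: 8/3  (≤ bound)
a_3 = 1: 11/4  (≤ bound)
a_4 = 1: 19/7  (> 6, stop)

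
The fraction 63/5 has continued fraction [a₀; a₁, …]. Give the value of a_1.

1

63 ÷ 5 → quotient 12, remainder 3
5 ÷ 3 → quotient 1, remainder 2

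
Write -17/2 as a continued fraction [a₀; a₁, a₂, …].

[-9; 2]

-17 ÷ 2 → quotient -9, remainder 1
2 ÷ 1 → quotient 2, remainder 0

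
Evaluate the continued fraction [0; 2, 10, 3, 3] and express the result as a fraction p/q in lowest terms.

103/216

Start with 3.
3 + 1/(3/1) = 3 + 1/3 = 10/3
10 + 1/(10/3) = 10 + 3/10 = 103/10
2 + 1/(103/10) = 2 + 10/103 = 216/103
0 + 1/(216/103) = 0 + 103/216 = 103/216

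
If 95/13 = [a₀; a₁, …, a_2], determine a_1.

95 ÷ 13 → quotient 7, remainder 4
13 ÷ 4 → quotient 3, remainder 1

3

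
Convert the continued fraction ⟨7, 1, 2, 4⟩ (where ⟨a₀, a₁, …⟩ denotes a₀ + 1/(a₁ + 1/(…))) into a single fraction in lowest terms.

100/13

a_0 = 7: 7/1
a_1 = 1: 8/1
a_2 = 2: 23/3
a_3 = 4: 100/13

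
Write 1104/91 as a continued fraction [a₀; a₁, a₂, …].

1104 = 12·91 + 12, so a_0 = 12
91 = 7·12 + 7, so a_1 = 7
12 = 1·7 + 5, so a_2 = 1
7 = 1·5 + 2, so a_3 = 1
5 = 2·2 + 1, so a_4 = 2
2 = 2·1 + 0, so a_5 = 2

[12; 7, 1, 1, 2, 2]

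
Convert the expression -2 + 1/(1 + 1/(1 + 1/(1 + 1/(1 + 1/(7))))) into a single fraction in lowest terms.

-53/38

Start with 7.
1 + 1/(7/1) = 1 + 1/7 = 8/7
1 + 1/(8/7) = 1 + 7/8 = 15/8
1 + 1/(15/8) = 1 + 8/15 = 23/15
1 + 1/(23/15) = 1 + 15/23 = 38/23
-2 + 1/(38/23) = -2 + 23/38 = -53/38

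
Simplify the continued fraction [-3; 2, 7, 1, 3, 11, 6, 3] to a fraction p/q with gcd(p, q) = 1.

-36221/14315

a_0 = -3: -3/1
a_1 = 2: -5/2
a_2 = 7: -38/15
a_3 = 1: -43/17
a_4 = 3: -167/66
a_5 = 11: -1880/743
a_6 = 6: -11447/4524
a_7 = 3: -36221/14315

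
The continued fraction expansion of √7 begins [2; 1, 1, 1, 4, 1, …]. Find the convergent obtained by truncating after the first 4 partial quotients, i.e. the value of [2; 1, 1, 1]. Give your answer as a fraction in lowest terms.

8/3

Starting at the tail and folding back:
Start with 1.
1 + 1/(1/1) = 1 + 1/1 = 2/1
1 + 1/(2/1) = 1 + 1/2 = 3/2
2 + 1/(3/2) = 2 + 2/3 = 8/3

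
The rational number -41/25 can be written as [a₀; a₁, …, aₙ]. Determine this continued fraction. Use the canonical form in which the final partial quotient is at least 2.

[-2; 2, 1, 3, 2]

Apply division with remainder until the remainder is 0:
-41 ÷ 25 → quotient -2, remainder 9
25 ÷ 9 → quotient 2, remainder 7
9 ÷ 7 → quotient 1, remainder 2
7 ÷ 2 → quotient 3, remainder 1
2 ÷ 1 → quotient 2, remainder 0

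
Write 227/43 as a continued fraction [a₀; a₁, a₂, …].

[5; 3, 1, 1, 2, 2]

Run the Euclidean algorithm, recording each quotient:
227 = 5·43 + 12, so a_0 = 5
43 = 3·12 + 7, so a_1 = 3
12 = 1·7 + 5, so a_2 = 1
7 = 1·5 + 2, so a_3 = 1
5 = 2·2 + 1, so a_4 = 2
2 = 2·1 + 0, so a_5 = 2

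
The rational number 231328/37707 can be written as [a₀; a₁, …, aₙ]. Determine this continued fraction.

Run the Euclidean algorithm, recording each quotient:
231328 = 6·37707 + 5086, so a_0 = 6
37707 = 7·5086 + 2105, so a_1 = 7
5086 = 2·2105 + 876, so a_2 = 2
2105 = 2·876 + 353, so a_3 = 2
876 = 2·353 + 170, so a_4 = 2
353 = 2·170 + 13, so a_5 = 2
170 = 13·13 + 1, so a_6 = 13
13 = 13·1 + 0, so a_7 = 13

[6; 7, 2, 2, 2, 2, 13, 13]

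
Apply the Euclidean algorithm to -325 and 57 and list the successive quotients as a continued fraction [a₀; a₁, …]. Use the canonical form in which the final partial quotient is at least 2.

-325 ÷ 57 → quotient -6, remainder 17
57 ÷ 17 → quotient 3, remainder 6
17 ÷ 6 → quotient 2, remainder 5
6 ÷ 5 → quotient 1, remainder 1
5 ÷ 1 → quotient 5, remainder 0

[-6; 3, 2, 1, 5]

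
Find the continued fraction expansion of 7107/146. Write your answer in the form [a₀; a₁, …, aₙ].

Run the Euclidean algorithm, recording each quotient:
7107 = 48·146 + 99, so a_0 = 48
146 = 1·99 + 47, so a_1 = 1
99 = 2·47 + 5, so a_2 = 2
47 = 9·5 + 2, so a_3 = 9
5 = 2·2 + 1, so a_4 = 2
2 = 2·1 + 0, so a_5 = 2

[48; 1, 2, 9, 2, 2]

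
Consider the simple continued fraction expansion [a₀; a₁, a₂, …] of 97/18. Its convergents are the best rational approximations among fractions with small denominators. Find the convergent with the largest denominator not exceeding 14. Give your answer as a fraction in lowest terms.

27/5

a_0 = 5: 5/1  (≤ bound)
a_1 = 2: 11/2  (≤ bound)
a_2 = 1: 16/3  (≤ bound)
a_3 = 1: 27/5  (≤ bound)
a_4 = 3: 97/18  (> 14, stop)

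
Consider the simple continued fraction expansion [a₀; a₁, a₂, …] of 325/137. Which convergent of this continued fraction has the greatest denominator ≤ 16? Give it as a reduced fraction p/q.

a_0 = 2: 2/1  (≤ bound)
a_1 = 2: 5/2  (≤ bound)
a_2 = 1: 7/3  (≤ bound)
a_3 = 2: 19/8  (≤ bound)
a_4 = 5: 102/43  (> 16, stop)

19/8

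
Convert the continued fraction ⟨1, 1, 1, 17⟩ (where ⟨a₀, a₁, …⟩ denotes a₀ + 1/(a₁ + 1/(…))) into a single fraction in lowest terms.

53/35

Start with 17.
1 + 1/(17/1) = 1 + 1/17 = 18/17
1 + 1/(18/17) = 1 + 17/18 = 35/18
1 + 1/(35/18) = 1 + 18/35 = 53/35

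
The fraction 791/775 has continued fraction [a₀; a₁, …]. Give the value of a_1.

791 = 1·775 + 16, so a_0 = 1
775 = 48·16 + 7, so a_1 = 48

48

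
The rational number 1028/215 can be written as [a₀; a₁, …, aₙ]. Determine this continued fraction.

1028 ÷ 215 → quotient 4, remainder 168
215 ÷ 168 → quotient 1, remainder 47
168 ÷ 47 → quotient 3, remainder 27
47 ÷ 27 → quotient 1, remainder 20
27 ÷ 20 → quotient 1, remainder 7
20 ÷ 7 → quotient 2, remainder 6
7 ÷ 6 → quotient 1, remainder 1
6 ÷ 1 → quotient 6, remainder 0

[4; 1, 3, 1, 1, 2, 1, 6]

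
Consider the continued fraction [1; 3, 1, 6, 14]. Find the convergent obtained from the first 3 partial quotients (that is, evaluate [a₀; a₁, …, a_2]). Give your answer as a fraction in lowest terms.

5/4

a_0 = 1: 1/1
a_1 = 3: 4/3
a_2 = 1: 5/4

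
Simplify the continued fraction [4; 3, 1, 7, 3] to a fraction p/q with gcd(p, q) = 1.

Compute successive convergents:
a_0 = 4: 4/1
a_1 = 3: 13/3
a_2 = 1: 17/4
a_3 = 7: 132/31
a_4 = 3: 413/97

413/97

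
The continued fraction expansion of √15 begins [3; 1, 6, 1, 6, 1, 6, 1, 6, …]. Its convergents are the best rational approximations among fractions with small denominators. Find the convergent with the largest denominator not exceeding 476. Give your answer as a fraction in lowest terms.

List convergents until the denominator exceeds the bound:
a_0 = 3: 3/1  (≤ bound)
a_1 = 1: 4/1  (≤ bound)
a_2 = 6: 27/7  (≤ bound)
a_3 = 1: 31/8  (≤ bound)
a_4 = 6: 213/55  (≤ bound)
a_5 = 1: 244/63  (≤ bound)
a_6 = 6: 1677/433  (≤ bound)
a_7 = 1: 1921/496  (> 476, stop)

1677/433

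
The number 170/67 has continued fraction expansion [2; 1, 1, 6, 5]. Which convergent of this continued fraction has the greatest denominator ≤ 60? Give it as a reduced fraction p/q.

33/13

a_0 = 2: 2/1  (≤ bound)
a_1 = 1: 3/1  (≤ bound)
a_2 = 1: 5/2  (≤ bound)
a_3 = 6: 33/13  (≤ bound)
a_4 = 5: 170/67  (> 60, stop)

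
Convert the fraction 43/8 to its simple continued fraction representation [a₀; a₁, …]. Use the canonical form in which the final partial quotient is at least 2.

Apply division with remainder until the remainder is 0:
43 ÷ 8 → quotient 5, remainder 3
8 ÷ 3 → quotient 2, remainder 2
3 ÷ 2 → quotient 1, remainder 1
2 ÷ 1 → quotient 2, remainder 0

[5; 2, 1, 2]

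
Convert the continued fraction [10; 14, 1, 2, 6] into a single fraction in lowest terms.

a_0 = 10: 10/1
a_1 = 14: 141/14
a_2 = 1: 151/15
a_3 = 2: 443/44
a_4 = 6: 2809/279

2809/279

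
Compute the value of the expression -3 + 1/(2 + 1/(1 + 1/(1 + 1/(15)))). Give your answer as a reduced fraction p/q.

-203/78

Start with 15.
1 + 1/(15/1) = 1 + 1/15 = 16/15
1 + 1/(16/15) = 1 + 15/16 = 31/16
2 + 1/(31/16) = 2 + 16/31 = 78/31
-3 + 1/(78/31) = -3 + 31/78 = -203/78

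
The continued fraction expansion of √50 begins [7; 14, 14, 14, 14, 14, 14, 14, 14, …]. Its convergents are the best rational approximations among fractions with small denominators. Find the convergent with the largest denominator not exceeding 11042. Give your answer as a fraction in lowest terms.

a_0 = 7: 7/1  (≤ bound)
a_1 = 14: 99/14  (≤ bound)
a_2 = 14: 1393/197  (≤ bound)
a_3 = 14: 19601/2772  (≤ bound)
a_4 = 14: 275807/39005  (> 11042, stop)

19601/2772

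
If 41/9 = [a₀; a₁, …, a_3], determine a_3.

4

⌊41/9⌋ = 4, remainder 5
⌊9/5⌋ = 1, remainder 4
⌊5/4⌋ = 1, remainder 1
⌊4/1⌋ = 4, remainder 0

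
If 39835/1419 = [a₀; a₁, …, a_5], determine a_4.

2

⌊39835/1419⌋ = 28, remainder 103
⌊1419/103⌋ = 13, remainder 80
⌊103/80⌋ = 1, remainder 23
⌊80/23⌋ = 3, remainder 11
⌊23/11⌋ = 2, remainder 1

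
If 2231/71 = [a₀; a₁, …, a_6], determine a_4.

2

Repeatedly divide and take the remainder:
2231 ÷ 71 → quotient 31, remainder 30
71 ÷ 30 → quotient 2, remainder 11
30 ÷ 11 → quotient 2, remainder 8
11 ÷ 8 → quotient 1, remainder 3
8 ÷ 3 → quotient 2, remainder 2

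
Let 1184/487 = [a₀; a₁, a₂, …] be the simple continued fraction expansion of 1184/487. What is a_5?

4

⌊1184/487⌋ = 2, remainder 210
⌊487/210⌋ = 2, remainder 67
⌊210/67⌋ = 3, remainder 9
⌊67/9⌋ = 7, remainder 4
⌊9/4⌋ = 2, remainder 1
⌊4/1⌋ = 4, remainder 0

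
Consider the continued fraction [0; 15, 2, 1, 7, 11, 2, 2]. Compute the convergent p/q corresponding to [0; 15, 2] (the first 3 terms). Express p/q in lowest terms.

Start with 2.
15 + 1/(2/1) = 15 + 1/2 = 31/2
0 + 1/(31/2) = 0 + 2/31 = 2/31

2/31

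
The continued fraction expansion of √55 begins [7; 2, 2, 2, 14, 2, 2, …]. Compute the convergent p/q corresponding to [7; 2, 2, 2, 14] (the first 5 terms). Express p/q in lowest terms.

1283/173

Start with 14.
2 + 1/(14/1) = 2 + 1/14 = 29/14
2 + 1/(29/14) = 2 + 14/29 = 72/29
2 + 1/(72/29) = 2 + 29/72 = 173/72
7 + 1/(173/72) = 7 + 72/173 = 1283/173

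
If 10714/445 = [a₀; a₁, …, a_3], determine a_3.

3

10714 = 24·445 + 34, so a_0 = 24
445 = 13·34 + 3, so a_1 = 13
34 = 11·3 + 1, so a_2 = 11
3 = 3·1 + 0, so a_3 = 3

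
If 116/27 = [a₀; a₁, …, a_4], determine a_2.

2

116 ÷ 27 → quotient 4, remainder 8
27 ÷ 8 → quotient 3, remainder 3
8 ÷ 3 → quotient 2, remainder 2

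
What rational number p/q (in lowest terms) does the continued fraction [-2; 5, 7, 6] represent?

-399/221

Use the convergent recurrence hₖ = aₖ·hₖ₋₁ + hₖ₋₂ (and likewise for the denominators kₖ):
a_0 = -2: -2/1
a_1 = 5: -9/5
a_2 = 7: -65/36
a_3 = 6: -399/221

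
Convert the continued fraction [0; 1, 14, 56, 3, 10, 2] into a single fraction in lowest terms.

Start with 2.
10 + 1/(2/1) = 10 + 1/2 = 21/2
3 + 1/(21/2) = 3 + 2/21 = 65/21
56 + 1/(65/21) = 56 + 21/65 = 3661/65
14 + 1/(3661/65) = 14 + 65/3661 = 51319/3661
1 + 1/(51319/3661) = 1 + 3661/51319 = 54980/51319
0 + 1/(54980/51319) = 0 + 51319/54980 = 51319/54980

51319/54980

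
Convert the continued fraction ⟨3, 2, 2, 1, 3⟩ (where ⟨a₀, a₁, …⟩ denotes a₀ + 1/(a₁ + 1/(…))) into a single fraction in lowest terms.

a_0 = 3: 3/1
a_1 = 2: 7/2
a_2 = 2: 17/5
a_3 = 1: 24/7
a_4 = 3: 89/26

89/26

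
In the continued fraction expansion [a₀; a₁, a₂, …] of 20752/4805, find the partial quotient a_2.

7

Apply division with remainder until the remainder is 0:
⌊20752/4805⌋ = 4, remainder 1532
⌊4805/1532⌋ = 3, remainder 209
⌊1532/209⌋ = 7, remainder 69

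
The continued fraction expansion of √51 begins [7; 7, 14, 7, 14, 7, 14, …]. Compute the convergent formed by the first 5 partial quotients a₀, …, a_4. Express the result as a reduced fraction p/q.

Use the convergent recurrence hₖ = aₖ·hₖ₋₁ + hₖ₋₂ (and likewise for the denominators kₖ):
a_0 = 7: 7/1
a_1 = 7: 50/7
a_2 = 14: 707/99
a_3 = 7: 4999/700
a_4 = 14: 70693/9899

70693/9899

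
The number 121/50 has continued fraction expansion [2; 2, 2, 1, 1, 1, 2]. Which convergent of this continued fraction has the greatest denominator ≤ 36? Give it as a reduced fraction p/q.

46/19

a_0 = 2: 2/1  (≤ bound)
a_1 = 2: 5/2  (≤ bound)
a_2 = 2: 12/5  (≤ bound)
a_3 = 1: 17/7  (≤ bound)
a_4 = 1: 29/12  (≤ bound)
a_5 = 1: 46/19  (≤ bound)
a_6 = 2: 121/50  (> 36, stop)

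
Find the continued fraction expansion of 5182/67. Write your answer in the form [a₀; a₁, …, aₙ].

5182 = 77·67 + 23, so a_0 = 77
67 = 2·23 + 21, so a_1 = 2
23 = 1·21 + 2, so a_2 = 1
21 = 10·2 + 1, so a_3 = 10
2 = 2·1 + 0, so a_4 = 2

[77; 2, 1, 10, 2]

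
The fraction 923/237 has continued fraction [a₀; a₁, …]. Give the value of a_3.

2

923 ÷ 237 → quotient 3, remainder 212
237 ÷ 212 → quotient 1, remainder 25
212 ÷ 25 → quotient 8, remainder 12
25 ÷ 12 → quotient 2, remainder 1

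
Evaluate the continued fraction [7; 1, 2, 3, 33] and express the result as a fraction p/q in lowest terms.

a_0 = 7: 7/1
a_1 = 1: 8/1
a_2 = 2: 23/3
a_3 = 3: 77/10
a_4 = 33: 2564/333

2564/333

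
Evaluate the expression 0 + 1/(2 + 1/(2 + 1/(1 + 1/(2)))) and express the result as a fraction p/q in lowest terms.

a_0 = 0: 0/1
a_1 = 2: 1/2
a_2 = 2: 2/5
a_3 = 1: 3/7
a_4 = 2: 8/19

8/19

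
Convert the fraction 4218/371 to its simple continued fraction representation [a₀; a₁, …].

Repeatedly divide and take the remainder:
4218 ÷ 371 → quotient 11, remainder 137
371 ÷ 137 → quotient 2, remainder 97
137 ÷ 97 → quotient 1, remainder 40
97 ÷ 40 → quotient 2, remainder 17
40 ÷ 17 → quotient 2, remainder 6
17 ÷ 6 → quotient 2, remainder 5
6 ÷ 5 → quotient 1, remainder 1
5 ÷ 1 → quotient 5, remainder 0

[11; 2, 1, 2, 2, 2, 1, 5]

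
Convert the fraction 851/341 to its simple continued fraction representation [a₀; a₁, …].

[2; 2, 56, 3]

Apply division with remainder until the remainder is 0:
851 ÷ 341 → quotient 2, remainder 169
341 ÷ 169 → quotient 2, remainder 3
169 ÷ 3 → quotient 56, remainder 1
3 ÷ 1 → quotient 3, remainder 0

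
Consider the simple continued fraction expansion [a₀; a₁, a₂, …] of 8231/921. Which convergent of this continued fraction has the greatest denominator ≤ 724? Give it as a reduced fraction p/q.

a_0 = 8: 8/1  (≤ bound)
a_1 = 1: 9/1  (≤ bound)
a_2 = 14: 134/15  (≤ bound)
a_3 = 1: 143/16  (≤ bound)
a_4 = 7: 1135/127  (≤ bound)
a_5 = 3: 3548/397  (≤ bound)
a_6 = 2: 8231/921  (> 724, stop)

3548/397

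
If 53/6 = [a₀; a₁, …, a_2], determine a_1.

Repeatedly divide and take the remainder:
53 = 8·6 + 5, so a_0 = 8
6 = 1·5 + 1, so a_1 = 1

1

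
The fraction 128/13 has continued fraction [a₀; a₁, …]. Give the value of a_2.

5

128 ÷ 13 → quotient 9, remainder 11
13 ÷ 11 → quotient 1, remainder 2
11 ÷ 2 → quotient 5, remainder 1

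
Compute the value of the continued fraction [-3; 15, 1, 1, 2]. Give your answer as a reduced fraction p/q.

-229/78

Compute successive convergents:
a_0 = -3: -3/1
a_1 = 15: -44/15
a_2 = 1: -47/16
a_3 = 1: -91/31
a_4 = 2: -229/78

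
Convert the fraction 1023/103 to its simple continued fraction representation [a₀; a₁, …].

[9; 1, 13, 1, 2, 2]

1023 = 9·103 + 96, so a_0 = 9
103 = 1·96 + 7, so a_1 = 1
96 = 13·7 + 5, so a_2 = 13
7 = 1·5 + 2, so a_3 = 1
5 = 2·2 + 1, so a_4 = 2
2 = 2·1 + 0, so a_5 = 2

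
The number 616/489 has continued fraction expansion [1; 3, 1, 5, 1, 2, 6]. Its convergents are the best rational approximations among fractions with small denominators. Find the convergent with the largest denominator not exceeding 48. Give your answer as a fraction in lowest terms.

a_0 = 1: 1/1  (≤ bound)
a_1 = 3: 4/3  (≤ bound)
a_2 = 1: 5/4  (≤ bound)
a_3 = 5: 29/23  (≤ bound)
a_4 = 1: 34/27  (≤ bound)
a_5 = 2: 97/77  (> 48, stop)

34/27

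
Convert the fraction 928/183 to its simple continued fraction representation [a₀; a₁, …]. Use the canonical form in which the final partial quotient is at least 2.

[5; 14, 13]

Apply division with remainder until the remainder is 0:
928 = 5·183 + 13, so a_0 = 5
183 = 14·13 + 1, so a_1 = 14
13 = 13·1 + 0, so a_2 = 13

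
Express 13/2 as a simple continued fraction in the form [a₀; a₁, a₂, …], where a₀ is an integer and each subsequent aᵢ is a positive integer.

13 ÷ 2 → quotient 6, remainder 1
2 ÷ 1 → quotient 2, remainder 0

[6; 2]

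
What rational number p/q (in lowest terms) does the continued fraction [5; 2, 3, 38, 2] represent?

Collapse the nested fraction from the inside out:
Start with 2.
38 + 1/(2/1) = 38 + 1/2 = 77/2
3 + 1/(77/2) = 3 + 2/77 = 233/77
2 + 1/(233/77) = 2 + 77/233 = 543/233
5 + 1/(543/233) = 5 + 233/543 = 2948/543

2948/543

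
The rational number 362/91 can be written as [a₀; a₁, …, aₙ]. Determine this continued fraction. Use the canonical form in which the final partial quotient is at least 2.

362 = 3·91 + 89, so a_0 = 3
91 = 1·89 + 2, so a_1 = 1
89 = 44·2 + 1, so a_2 = 44
2 = 2·1 + 0, so a_3 = 2

[3; 1, 44, 2]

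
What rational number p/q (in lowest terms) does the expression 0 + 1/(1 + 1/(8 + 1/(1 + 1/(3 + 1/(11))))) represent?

Use the convergent recurrence hₖ = aₖ·hₖ₋₁ + hₖ₋₂ (and likewise for the denominators kₖ):
a_0 = 0: 0/1
a_1 = 1: 1/1
a_2 = 8: 8/9
a_3 = 1: 9/10
a_4 = 3: 35/39
a_5 = 11: 394/439

394/439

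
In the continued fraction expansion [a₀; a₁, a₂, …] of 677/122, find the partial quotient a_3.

Repeatedly divide and take the remainder:
677 ÷ 122 → quotient 5, remainder 67
122 ÷ 67 → quotient 1, remainder 55
67 ÷ 55 → quotient 1, remainder 12
55 ÷ 12 → quotient 4, remainder 7

4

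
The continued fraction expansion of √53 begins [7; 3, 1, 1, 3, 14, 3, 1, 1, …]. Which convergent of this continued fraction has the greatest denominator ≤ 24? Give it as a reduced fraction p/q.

a_0 = 7: 7/1  (≤ bound)
a_1 = 3: 22/3  (≤ bound)
a_2 = 1: 29/4  (≤ bound)
a_3 = 1: 51/7  (≤ bound)
a_4 = 3: 182/25  (> 24, stop)

51/7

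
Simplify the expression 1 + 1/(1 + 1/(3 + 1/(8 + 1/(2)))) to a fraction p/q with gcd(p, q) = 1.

123/70

Compute successive convergents:
a_0 = 1: 1/1
a_1 = 1: 2/1
a_2 = 3: 7/4
a_3 = 8: 58/33
a_4 = 2: 123/70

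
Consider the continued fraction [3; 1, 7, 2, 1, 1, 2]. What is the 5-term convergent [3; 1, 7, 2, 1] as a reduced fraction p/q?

97/25

Compute successive convergents:
a_0 = 3: 3/1
a_1 = 1: 4/1
a_2 = 7: 31/8
a_3 = 2: 66/17
a_4 = 1: 97/25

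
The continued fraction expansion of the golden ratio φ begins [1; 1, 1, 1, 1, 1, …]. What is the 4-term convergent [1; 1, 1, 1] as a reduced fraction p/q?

5/3

a_0 = 1: 1/1
a_1 = 1: 2/1
a_2 = 1: 3/2
a_3 = 1: 5/3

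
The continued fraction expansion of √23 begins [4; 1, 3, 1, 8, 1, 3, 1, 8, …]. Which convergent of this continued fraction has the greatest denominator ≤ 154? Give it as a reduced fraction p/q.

235/49

List convergents until the denominator exceeds the bound:
a_0 = 4: 4/1  (≤ bound)
a_1 = 1: 5/1  (≤ bound)
a_2 = 3: 19/4  (≤ bound)
a_3 = 1: 24/5  (≤ bound)
a_4 = 8: 211/44  (≤ bound)
a_5 = 1: 235/49  (≤ bound)
a_6 = 3: 916/191  (> 154, stop)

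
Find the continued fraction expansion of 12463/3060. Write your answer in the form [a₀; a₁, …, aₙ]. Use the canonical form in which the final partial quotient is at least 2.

[4; 13, 1, 2, 1, 1, 2, 12]

12463 = 4·3060 + 223, so a_0 = 4
3060 = 13·223 + 161, so a_1 = 13
223 = 1·161 + 62, so a_2 = 1
161 = 2·62 + 37, so a_3 = 2
62 = 1·37 + 25, so a_4 = 1
37 = 1·25 + 12, so a_5 = 1
25 = 2·12 + 1, so a_6 = 2
12 = 12·1 + 0, so a_7 = 12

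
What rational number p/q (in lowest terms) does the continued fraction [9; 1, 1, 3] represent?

Starting at the tail and folding back:
Start with 3.
1 + 1/(3/1) = 1 + 1/3 = 4/3
1 + 1/(4/3) = 1 + 3/4 = 7/4
9 + 1/(7/4) = 9 + 4/7 = 67/7

67/7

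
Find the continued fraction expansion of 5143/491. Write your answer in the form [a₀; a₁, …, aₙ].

[10; 2, 9, 3, 8]

Run the Euclidean algorithm, recording each quotient:
5143 ÷ 491 → quotient 10, remainder 233
491 ÷ 233 → quotient 2, remainder 25
233 ÷ 25 → quotient 9, remainder 8
25 ÷ 8 → quotient 3, remainder 1
8 ÷ 1 → quotient 8, remainder 0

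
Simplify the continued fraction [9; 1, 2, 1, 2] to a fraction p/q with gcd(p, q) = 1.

Collapse the nested fraction from the inside out:
Start with 2.
1 + 1/(2/1) = 1 + 1/2 = 3/2
2 + 1/(3/2) = 2 + 2/3 = 8/3
1 + 1/(8/3) = 1 + 3/8 = 11/8
9 + 1/(11/8) = 9 + 8/11 = 107/11

107/11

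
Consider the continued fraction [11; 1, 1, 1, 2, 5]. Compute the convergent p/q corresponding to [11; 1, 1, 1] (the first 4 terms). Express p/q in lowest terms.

35/3

Start with 1.
1 + 1/(1/1) = 1 + 1/1 = 2/1
1 + 1/(2/1) = 1 + 1/2 = 3/2
11 + 1/(3/2) = 11 + 2/3 = 35/3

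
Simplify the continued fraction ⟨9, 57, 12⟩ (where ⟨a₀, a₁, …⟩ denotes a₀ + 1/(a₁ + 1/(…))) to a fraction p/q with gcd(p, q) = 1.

Collapse the nested fraction from the inside out:
Start with 12.
57 + 1/(12/1) = 57 + 1/12 = 685/12
9 + 1/(685/12) = 9 + 12/685 = 6177/685

6177/685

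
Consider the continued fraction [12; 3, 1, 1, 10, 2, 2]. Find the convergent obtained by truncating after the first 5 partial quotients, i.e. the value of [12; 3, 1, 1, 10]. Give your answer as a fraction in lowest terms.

909/74

Starting at the tail and folding back:
Start with 10.
1 + 1/(10/1) = 1 + 1/10 = 11/10
1 + 1/(11/10) = 1 + 10/11 = 21/11
3 + 1/(21/11) = 3 + 11/21 = 74/21
12 + 1/(74/21) = 12 + 21/74 = 909/74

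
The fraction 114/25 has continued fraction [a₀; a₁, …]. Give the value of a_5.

2

Run the Euclidean algorithm, recording each quotient:
114 = 4·25 + 14, so a_0 = 4
25 = 1·14 + 11, so a_1 = 1
14 = 1·11 + 3, so a_2 = 1
11 = 3·3 + 2, so a_3 = 3
3 = 1·2 + 1, so a_4 = 1
2 = 2·1 + 0, so a_5 = 2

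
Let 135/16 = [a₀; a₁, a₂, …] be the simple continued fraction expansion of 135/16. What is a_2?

Run the Euclidean algorithm, recording each quotient:
⌊135/16⌋ = 8, remainder 7
⌊16/7⌋ = 2, remainder 2
⌊7/2⌋ = 3, remainder 1

3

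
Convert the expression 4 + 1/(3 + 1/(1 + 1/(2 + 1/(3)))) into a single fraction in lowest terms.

Start with 3.
2 + 1/(3/1) = 2 + 1/3 = 7/3
1 + 1/(7/3) = 1 + 3/7 = 10/7
3 + 1/(10/7) = 3 + 7/10 = 37/10
4 + 1/(37/10) = 4 + 10/37 = 158/37

158/37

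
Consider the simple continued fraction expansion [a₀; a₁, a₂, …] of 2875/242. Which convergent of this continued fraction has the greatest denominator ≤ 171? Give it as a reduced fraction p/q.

a_0 = 11: 11/1  (≤ bound)
a_1 = 1: 12/1  (≤ bound)
a_2 = 7: 95/8  (≤ bound)
a_3 = 2: 202/17  (≤ bound)
a_4 = 1: 297/25  (≤ bound)
a_5 = 9: 2875/242  (> 171, stop)

297/25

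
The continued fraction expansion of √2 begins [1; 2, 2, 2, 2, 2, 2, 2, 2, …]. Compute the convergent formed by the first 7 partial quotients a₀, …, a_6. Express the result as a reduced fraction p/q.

239/169

a_0 = 1: 1/1
a_1 = 2: 3/2
a_2 = 2: 7/5
a_3 = 2: 17/12
a_4 = 2: 41/29
a_5 = 2: 99/70
a_6 = 2: 239/169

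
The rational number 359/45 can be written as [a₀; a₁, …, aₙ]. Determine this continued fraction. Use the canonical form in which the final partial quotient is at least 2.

[7; 1, 44]

⌊359/45⌋ = 7, remainder 44
⌊45/44⌋ = 1, remainder 1
⌊44/1⌋ = 44, remainder 0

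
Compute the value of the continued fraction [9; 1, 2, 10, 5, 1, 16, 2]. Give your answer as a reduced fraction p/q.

63415/6553

Start with 2.
16 + 1/(2/1) = 16 + 1/2 = 33/2
1 + 1/(33/2) = 1 + 2/33 = 35/33
5 + 1/(35/33) = 5 + 33/35 = 208/35
10 + 1/(208/35) = 10 + 35/208 = 2115/208
2 + 1/(2115/208) = 2 + 208/2115 = 4438/2115
1 + 1/(4438/2115) = 1 + 2115/4438 = 6553/4438
9 + 1/(6553/4438) = 9 + 4438/6553 = 63415/6553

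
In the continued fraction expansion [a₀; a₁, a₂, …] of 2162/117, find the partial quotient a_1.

⌊2162/117⌋ = 18, remainder 56
⌊117/56⌋ = 2, remainder 5

2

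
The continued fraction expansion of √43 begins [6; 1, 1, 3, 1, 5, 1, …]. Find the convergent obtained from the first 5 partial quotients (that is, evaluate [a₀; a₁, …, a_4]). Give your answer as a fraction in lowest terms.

59/9

a_0 = 6: 6/1
a_1 = 1: 7/1
a_2 = 1: 13/2
a_3 = 3: 46/7
a_4 = 1: 59/9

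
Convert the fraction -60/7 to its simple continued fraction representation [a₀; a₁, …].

Apply division with remainder until the remainder is 0:
-60 ÷ 7 → quotient -9, remainder 3
7 ÷ 3 → quotient 2, remainder 1
3 ÷ 1 → quotient 3, remainder 0

[-9; 2, 3]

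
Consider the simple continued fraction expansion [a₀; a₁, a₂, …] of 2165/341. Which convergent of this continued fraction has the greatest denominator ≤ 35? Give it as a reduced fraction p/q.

a_0 = 6: 6/1  (≤ bound)
a_1 = 2: 13/2  (≤ bound)
a_2 = 1: 19/3  (≤ bound)
a_3 = 6: 127/20  (≤ bound)
a_4 = 2: 273/43  (> 35, stop)

127/20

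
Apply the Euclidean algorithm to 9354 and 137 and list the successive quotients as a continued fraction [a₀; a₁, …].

⌊9354/137⌋ = 68, remainder 38
⌊137/38⌋ = 3, remainder 23
⌊38/23⌋ = 1, remainder 15
⌊23/15⌋ = 1, remainder 8
⌊15/8⌋ = 1, remainder 7
⌊8/7⌋ = 1, remainder 1
⌊7/1⌋ = 7, remainder 0

[68; 3, 1, 1, 1, 1, 7]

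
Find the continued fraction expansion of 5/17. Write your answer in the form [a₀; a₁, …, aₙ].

[0; 3, 2, 2]

Repeatedly divide and take the remainder:
⌊5/17⌋ = 0, remainder 5
⌊17/5⌋ = 3, remainder 2
⌊5/2⌋ = 2, remainder 1
⌊2/1⌋ = 2, remainder 0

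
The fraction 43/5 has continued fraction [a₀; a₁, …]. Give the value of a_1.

Run the Euclidean algorithm, recording each quotient:
43 ÷ 5 → quotient 8, remainder 3
5 ÷ 3 → quotient 1, remainder 2

1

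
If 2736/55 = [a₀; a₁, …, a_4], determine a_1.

1

Apply division with remainder until the remainder is 0:
2736 = 49·55 + 41, so a_0 = 49
55 = 1·41 + 14, so a_1 = 1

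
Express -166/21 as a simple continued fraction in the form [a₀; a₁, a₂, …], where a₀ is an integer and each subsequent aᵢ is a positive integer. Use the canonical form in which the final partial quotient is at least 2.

[-8; 10, 2]

-166 ÷ 21 → quotient -8, remainder 2
21 ÷ 2 → quotient 10, remainder 1
2 ÷ 1 → quotient 2, remainder 0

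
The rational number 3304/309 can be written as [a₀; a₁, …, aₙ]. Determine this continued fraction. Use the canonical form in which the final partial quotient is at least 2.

3304 = 10·309 + 214, so a_0 = 10
309 = 1·214 + 95, so a_1 = 1
214 = 2·95 + 24, so a_2 = 2
95 = 3·24 + 23, so a_3 = 3
24 = 1·23 + 1, so a_4 = 1
23 = 23·1 + 0, so a_5 = 23

[10; 1, 2, 3, 1, 23]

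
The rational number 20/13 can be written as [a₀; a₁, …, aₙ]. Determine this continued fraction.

[1; 1, 1, 6]

20 = 1·13 + 7, so a_0 = 1
13 = 1·7 + 6, so a_1 = 1
7 = 1·6 + 1, so a_2 = 1
6 = 6·1 + 0, so a_3 = 6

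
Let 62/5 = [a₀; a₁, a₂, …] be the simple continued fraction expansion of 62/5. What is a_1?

2

⌊62/5⌋ = 12, remainder 2
⌊5/2⌋ = 2, remainder 1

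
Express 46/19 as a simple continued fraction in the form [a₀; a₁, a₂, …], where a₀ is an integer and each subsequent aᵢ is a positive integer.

46 = 2·19 + 8, so a_0 = 2
19 = 2·8 + 3, so a_1 = 2
8 = 2·3 + 2, so a_2 = 2
3 = 1·2 + 1, so a_3 = 1
2 = 2·1 + 0, so a_4 = 2

[2; 2, 2, 1, 2]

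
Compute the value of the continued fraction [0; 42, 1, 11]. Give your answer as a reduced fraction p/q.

12/515

a_0 = 0: 0/1
a_1 = 42: 1/42
a_2 = 1: 1/43
a_3 = 11: 12/515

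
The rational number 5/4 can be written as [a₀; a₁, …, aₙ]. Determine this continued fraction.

⌊5/4⌋ = 1, remainder 1
⌊4/1⌋ = 4, remainder 0

[1; 4]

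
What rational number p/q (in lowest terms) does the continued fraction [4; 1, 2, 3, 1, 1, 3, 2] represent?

a_0 = 4: 4/1
a_1 = 1: 5/1
a_2 = 2: 14/3
a_3 = 3: 47/10
a_4 = 1: 61/13
a_5 = 1: 108/23
a_6 = 3: 385/82
a_7 = 2: 878/187

878/187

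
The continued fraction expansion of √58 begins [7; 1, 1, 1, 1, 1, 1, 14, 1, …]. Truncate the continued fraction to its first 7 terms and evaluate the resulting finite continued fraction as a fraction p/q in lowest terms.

99/13

Work from the innermost term outward:
Start with 1.
1 + 1/(1/1) = 1 + 1/1 = 2/1
1 + 1/(2/1) = 1 + 1/2 = 3/2
1 + 1/(3/2) = 1 + 2/3 = 5/3
1 + 1/(5/3) = 1 + 3/5 = 8/5
1 + 1/(8/5) = 1 + 5/8 = 13/8
7 + 1/(13/8) = 7 + 8/13 = 99/13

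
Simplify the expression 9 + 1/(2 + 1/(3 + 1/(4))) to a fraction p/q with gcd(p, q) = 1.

283/30

a_0 = 9: 9/1
a_1 = 2: 19/2
a_2 = 3: 66/7
a_3 = 4: 283/30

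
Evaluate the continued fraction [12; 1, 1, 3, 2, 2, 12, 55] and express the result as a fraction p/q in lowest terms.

a_0 = 12: 12/1
a_1 = 1: 13/1
a_2 = 1: 25/2
a_3 = 3: 88/7
a_4 = 2: 201/16
a_5 = 2: 490/39
a_6 = 12: 6081/484
a_7 = 55: 334945/26659

334945/26659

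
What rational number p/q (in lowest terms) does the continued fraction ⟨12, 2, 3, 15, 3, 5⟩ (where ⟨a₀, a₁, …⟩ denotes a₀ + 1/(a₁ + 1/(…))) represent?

Start with 5.
3 + 1/(5/1) = 3 + 1/5 = 16/5
15 + 1/(16/5) = 15 + 5/16 = 245/16
3 + 1/(245/16) = 3 + 16/245 = 751/245
2 + 1/(751/245) = 2 + 245/751 = 1747/751
12 + 1/(1747/751) = 12 + 751/1747 = 21715/1747

21715/1747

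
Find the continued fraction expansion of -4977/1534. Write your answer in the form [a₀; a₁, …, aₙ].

⌊-4977/1534⌋ = -4, remainder 1159
⌊1534/1159⌋ = 1, remainder 375
⌊1159/375⌋ = 3, remainder 34
⌊375/34⌋ = 11, remainder 1
⌊34/1⌋ = 34, remainder 0

[-4; 1, 3, 11, 34]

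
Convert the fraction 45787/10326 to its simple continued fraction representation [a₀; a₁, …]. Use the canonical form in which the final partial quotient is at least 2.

45787 = 4·10326 + 4483, so a_0 = 4
10326 = 2·4483 + 1360, so a_1 = 2
4483 = 3·1360 + 403, so a_2 = 3
1360 = 3·403 + 151, so a_3 = 3
403 = 2·151 + 101, so a_4 = 2
151 = 1·101 + 50, so a_5 = 1
101 = 2·50 + 1, so a_6 = 2
50 = 50·1 + 0, so a_7 = 50

[4; 2, 3, 3, 2, 1, 2, 50]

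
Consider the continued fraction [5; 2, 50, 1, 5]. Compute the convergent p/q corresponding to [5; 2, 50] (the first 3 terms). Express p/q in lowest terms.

555/101

Use the convergent recurrence hₖ = aₖ·hₖ₋₁ + hₖ₋₂ (and likewise for the denominators kₖ):
a_0 = 5: 5/1
a_1 = 2: 11/2
a_2 = 50: 555/101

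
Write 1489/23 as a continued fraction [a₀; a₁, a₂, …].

[64; 1, 2, 1, 5]

Run the Euclidean algorithm, recording each quotient:
1489 ÷ 23 → quotient 64, remainder 17
23 ÷ 17 → quotient 1, remainder 6
17 ÷ 6 → quotient 2, remainder 5
6 ÷ 5 → quotient 1, remainder 1
5 ÷ 1 → quotient 5, remainder 0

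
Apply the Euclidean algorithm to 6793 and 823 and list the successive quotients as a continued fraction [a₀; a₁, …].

[8; 3, 1, 15, 13]

⌊6793/823⌋ = 8, remainder 209
⌊823/209⌋ = 3, remainder 196
⌊209/196⌋ = 1, remainder 13
⌊196/13⌋ = 15, remainder 1
⌊13/1⌋ = 13, remainder 0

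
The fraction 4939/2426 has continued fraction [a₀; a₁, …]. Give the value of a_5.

Apply division with remainder until the remainder is 0:
4939 = 2·2426 + 87, so a_0 = 2
2426 = 27·87 + 77, so a_1 = 27
87 = 1·77 + 10, so a_2 = 1
77 = 7·10 + 7, so a_3 = 7
10 = 1·7 + 3, so a_4 = 1
7 = 2·3 + 1, so a_5 = 2

2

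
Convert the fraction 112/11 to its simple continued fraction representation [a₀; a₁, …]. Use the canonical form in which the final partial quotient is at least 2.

112 ÷ 11 → quotient 10, remainder 2
11 ÷ 2 → quotient 5, remainder 1
2 ÷ 1 → quotient 2, remainder 0

[10; 5, 2]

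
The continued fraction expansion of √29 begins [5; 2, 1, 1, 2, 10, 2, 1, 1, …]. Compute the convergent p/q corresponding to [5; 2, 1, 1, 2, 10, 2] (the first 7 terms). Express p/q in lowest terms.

1524/283

Start with 2.
10 + 1/(2/1) = 10 + 1/2 = 21/2
2 + 1/(21/2) = 2 + 2/21 = 44/21
1 + 1/(44/21) = 1 + 21/44 = 65/44
1 + 1/(65/44) = 1 + 44/65 = 109/65
2 + 1/(109/65) = 2 + 65/109 = 283/109
5 + 1/(283/109) = 5 + 109/283 = 1524/283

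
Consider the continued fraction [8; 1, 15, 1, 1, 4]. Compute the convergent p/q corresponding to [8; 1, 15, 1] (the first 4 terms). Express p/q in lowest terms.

152/17

Start with 1.
15 + 1/(1/1) = 15 + 1/1 = 16/1
1 + 1/(16/1) = 1 + 1/16 = 17/16
8 + 1/(17/16) = 8 + 16/17 = 152/17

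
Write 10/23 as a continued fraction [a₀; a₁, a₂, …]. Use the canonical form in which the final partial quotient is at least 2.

[0; 2, 3, 3]

Run the Euclidean algorithm, recording each quotient:
10 ÷ 23 → quotient 0, remainder 10
23 ÷ 10 → quotient 2, remainder 3
10 ÷ 3 → quotient 3, remainder 1
3 ÷ 1 → quotient 3, remainder 0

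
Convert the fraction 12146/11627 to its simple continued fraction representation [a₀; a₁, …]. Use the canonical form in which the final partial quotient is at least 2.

Apply division with remainder until the remainder is 0:
12146 ÷ 11627 → quotient 1, remainder 519
11627 ÷ 519 → quotient 22, remainder 209
519 ÷ 209 → quotient 2, remainder 101
209 ÷ 101 → quotient 2, remainder 7
101 ÷ 7 → quotient 14, remainder 3
7 ÷ 3 → quotient 2, remainder 1
3 ÷ 1 → quotient 3, remainder 0

[1; 22, 2, 2, 14, 2, 3]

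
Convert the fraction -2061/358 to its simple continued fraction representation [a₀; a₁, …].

[-6; 4, 8, 1, 2, 3]

Apply division with remainder until the remainder is 0:
-2061 ÷ 358 → quotient -6, remainder 87
358 ÷ 87 → quotient 4, remainder 10
87 ÷ 10 → quotient 8, remainder 7
10 ÷ 7 → quotient 1, remainder 3
7 ÷ 3 → quotient 2, remainder 1
3 ÷ 1 → quotient 3, remainder 0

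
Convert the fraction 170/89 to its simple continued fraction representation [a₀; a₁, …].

[1; 1, 10, 8]

Repeatedly divide and take the remainder:
170 ÷ 89 → quotient 1, remainder 81
89 ÷ 81 → quotient 1, remainder 8
81 ÷ 8 → quotient 10, remainder 1
8 ÷ 1 → quotient 8, remainder 0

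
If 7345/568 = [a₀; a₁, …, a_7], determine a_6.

2

Run the Euclidean algorithm, recording each quotient:
⌊7345/568⌋ = 12, remainder 529
⌊568/529⌋ = 1, remainder 39
⌊529/39⌋ = 13, remainder 22
⌊39/22⌋ = 1, remainder 17
⌊22/17⌋ = 1, remainder 5
⌊17/5⌋ = 3, remainder 2
⌊5/2⌋ = 2, remainder 1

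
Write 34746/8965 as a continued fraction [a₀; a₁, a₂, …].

34746 = 3·8965 + 7851, so a_0 = 3
8965 = 1·7851 + 1114, so a_1 = 1
7851 = 7·1114 + 53, so a_2 = 7
1114 = 21·53 + 1, so a_3 = 21
53 = 53·1 + 0, so a_4 = 53

[3; 1, 7, 21, 53]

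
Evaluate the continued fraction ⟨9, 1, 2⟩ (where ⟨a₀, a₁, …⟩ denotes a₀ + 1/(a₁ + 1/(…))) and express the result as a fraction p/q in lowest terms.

29/3

Start with 2.
1 + 1/(2/1) = 1 + 1/2 = 3/2
9 + 1/(3/2) = 9 + 2/3 = 29/3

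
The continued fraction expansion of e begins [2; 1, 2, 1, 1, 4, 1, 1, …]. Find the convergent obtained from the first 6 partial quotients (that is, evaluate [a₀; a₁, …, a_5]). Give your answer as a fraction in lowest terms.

a_0 = 2: 2/1
a_1 = 1: 3/1
a_2 = 2: 8/3
a_3 = 1: 11/4
a_4 = 1: 19/7
a_5 = 4: 87/32

87/32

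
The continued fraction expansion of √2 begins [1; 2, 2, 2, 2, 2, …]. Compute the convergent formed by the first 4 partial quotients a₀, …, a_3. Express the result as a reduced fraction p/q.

Collapse the nested fraction from the inside out:
Start with 2.
2 + 1/(2/1) = 2 + 1/2 = 5/2
2 + 1/(5/2) = 2 + 2/5 = 12/5
1 + 1/(12/5) = 1 + 5/12 = 17/12

17/12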